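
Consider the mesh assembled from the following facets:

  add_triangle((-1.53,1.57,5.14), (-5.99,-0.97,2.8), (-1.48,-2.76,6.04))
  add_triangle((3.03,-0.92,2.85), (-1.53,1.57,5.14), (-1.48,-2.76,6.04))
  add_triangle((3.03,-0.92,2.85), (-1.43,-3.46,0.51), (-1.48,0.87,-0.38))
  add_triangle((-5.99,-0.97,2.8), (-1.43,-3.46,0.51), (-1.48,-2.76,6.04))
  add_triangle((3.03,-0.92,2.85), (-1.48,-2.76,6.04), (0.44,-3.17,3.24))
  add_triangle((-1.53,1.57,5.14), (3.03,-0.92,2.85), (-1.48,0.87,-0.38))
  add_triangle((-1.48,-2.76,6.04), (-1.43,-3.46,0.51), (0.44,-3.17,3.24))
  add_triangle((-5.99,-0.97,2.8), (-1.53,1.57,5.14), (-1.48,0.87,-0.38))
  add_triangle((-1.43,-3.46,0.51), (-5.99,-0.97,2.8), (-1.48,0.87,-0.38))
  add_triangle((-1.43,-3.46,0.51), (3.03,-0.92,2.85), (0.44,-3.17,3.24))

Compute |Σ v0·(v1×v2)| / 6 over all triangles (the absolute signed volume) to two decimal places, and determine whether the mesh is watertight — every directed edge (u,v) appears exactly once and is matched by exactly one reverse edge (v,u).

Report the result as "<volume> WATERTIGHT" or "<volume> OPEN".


Per-triangle v0·(v1×v2)/6:
  t1: +20.8389
  t2: +14.8119
  t3: -2.3844
  t4: +17.6361
  t5: +6.8158
  t6: +0.8325
  t7: +6.2278
  t8: +6.8469
  t9: +3.6301
  t10: +2.7133
Σ = +77.9691 → |volume| = 77.97

Directed edges: 30 total, each appears once with its reverse present → watertight.

77.97 WATERTIGHT


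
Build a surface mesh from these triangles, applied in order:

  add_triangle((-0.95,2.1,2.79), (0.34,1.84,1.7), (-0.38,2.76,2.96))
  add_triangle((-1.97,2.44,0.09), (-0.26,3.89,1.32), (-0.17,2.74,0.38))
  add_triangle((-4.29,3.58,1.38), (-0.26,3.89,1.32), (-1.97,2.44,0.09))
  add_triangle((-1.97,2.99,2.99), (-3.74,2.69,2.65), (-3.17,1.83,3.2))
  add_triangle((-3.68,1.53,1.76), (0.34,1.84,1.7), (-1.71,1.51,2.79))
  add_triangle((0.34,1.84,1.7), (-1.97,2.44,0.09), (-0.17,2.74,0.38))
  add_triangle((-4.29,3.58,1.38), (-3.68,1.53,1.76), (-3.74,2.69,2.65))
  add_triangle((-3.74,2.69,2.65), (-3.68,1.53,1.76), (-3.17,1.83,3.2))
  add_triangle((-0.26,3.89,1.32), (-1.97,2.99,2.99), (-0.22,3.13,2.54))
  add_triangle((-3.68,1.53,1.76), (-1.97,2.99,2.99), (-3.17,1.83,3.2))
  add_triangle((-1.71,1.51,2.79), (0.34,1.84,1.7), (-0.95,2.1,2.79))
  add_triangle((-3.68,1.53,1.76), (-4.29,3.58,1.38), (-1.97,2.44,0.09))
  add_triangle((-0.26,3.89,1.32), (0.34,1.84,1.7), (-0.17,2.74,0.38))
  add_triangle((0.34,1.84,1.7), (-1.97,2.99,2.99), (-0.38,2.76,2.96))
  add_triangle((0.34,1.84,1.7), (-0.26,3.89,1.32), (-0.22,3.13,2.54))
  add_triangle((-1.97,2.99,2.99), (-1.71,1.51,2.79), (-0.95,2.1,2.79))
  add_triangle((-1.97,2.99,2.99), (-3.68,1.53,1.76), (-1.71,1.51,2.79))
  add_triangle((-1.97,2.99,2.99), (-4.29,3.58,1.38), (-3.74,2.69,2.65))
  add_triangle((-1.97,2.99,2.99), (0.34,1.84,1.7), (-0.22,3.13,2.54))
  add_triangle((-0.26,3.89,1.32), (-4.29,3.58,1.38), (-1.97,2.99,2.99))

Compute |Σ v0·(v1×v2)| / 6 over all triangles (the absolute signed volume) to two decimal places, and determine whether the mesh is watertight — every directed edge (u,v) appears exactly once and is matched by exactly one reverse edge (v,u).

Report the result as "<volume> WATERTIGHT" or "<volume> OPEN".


Per-triangle v0·(v1×v2)/6:
  t1: +0.0637
  t2: +0.6503
  t3: +2.1316
  t4: +1.3825
  t5: -1.4838
  t6: -1.1484
  t7: +1.4166
  t8: +0.9018
  t9: +1.6823
  t10: -1.5990
  t11: +0.0540
  t12: +0.2711
  t13: +0.1742
  t14: +0.2551
  t15: +0.4511
  t16: +0.5225
  t17: +1.6224
  t18: +2.1187
  t19: +0.3279
  t20: +4.9982
Σ = +14.7927 → |volume| = 14.79

Directed edges: 60 total; 6 unmatched, e.g. (-0.38,2.76,2.96)→(-0.95,2.1,2.79) → open.

14.79 OPEN


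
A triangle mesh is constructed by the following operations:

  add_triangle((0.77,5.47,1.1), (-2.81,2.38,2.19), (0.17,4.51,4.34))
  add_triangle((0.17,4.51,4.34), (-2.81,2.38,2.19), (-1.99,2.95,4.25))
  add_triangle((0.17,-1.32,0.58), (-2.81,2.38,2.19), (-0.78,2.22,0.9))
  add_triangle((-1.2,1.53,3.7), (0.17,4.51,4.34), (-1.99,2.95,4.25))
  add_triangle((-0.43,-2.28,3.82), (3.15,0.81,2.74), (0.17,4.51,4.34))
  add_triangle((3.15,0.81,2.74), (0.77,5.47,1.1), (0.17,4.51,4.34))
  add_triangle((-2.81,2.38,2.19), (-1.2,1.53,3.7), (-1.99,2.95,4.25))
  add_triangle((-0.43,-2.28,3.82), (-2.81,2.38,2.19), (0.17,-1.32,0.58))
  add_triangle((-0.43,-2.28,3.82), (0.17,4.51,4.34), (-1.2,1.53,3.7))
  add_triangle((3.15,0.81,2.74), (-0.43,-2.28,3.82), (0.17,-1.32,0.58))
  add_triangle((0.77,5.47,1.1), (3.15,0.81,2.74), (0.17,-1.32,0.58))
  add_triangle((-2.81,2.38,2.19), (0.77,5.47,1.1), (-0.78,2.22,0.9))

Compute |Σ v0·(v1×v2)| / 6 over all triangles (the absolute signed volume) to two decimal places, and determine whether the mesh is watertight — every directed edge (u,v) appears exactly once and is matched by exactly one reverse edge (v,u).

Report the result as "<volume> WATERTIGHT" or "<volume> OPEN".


Per-triangle v0·(v1×v2)/6:
  t1: +9.1180
  t2: +3.2343
  t3: -0.6812
  t4: +2.1843
  t5: +14.6088
  t6: +10.5942
  t7: +0.9881
  t8: +1.0370
  t9: +5.1093
  t10: +2.5105
  t11: -1.5041
  t12: +0.4041
Σ = +47.6033 → |volume| = 47.60

Directed edges: 36 total; 6 unmatched, e.g. (-0.78,2.22,0.9)→(0.17,-1.32,0.58) → open.

47.60 OPEN


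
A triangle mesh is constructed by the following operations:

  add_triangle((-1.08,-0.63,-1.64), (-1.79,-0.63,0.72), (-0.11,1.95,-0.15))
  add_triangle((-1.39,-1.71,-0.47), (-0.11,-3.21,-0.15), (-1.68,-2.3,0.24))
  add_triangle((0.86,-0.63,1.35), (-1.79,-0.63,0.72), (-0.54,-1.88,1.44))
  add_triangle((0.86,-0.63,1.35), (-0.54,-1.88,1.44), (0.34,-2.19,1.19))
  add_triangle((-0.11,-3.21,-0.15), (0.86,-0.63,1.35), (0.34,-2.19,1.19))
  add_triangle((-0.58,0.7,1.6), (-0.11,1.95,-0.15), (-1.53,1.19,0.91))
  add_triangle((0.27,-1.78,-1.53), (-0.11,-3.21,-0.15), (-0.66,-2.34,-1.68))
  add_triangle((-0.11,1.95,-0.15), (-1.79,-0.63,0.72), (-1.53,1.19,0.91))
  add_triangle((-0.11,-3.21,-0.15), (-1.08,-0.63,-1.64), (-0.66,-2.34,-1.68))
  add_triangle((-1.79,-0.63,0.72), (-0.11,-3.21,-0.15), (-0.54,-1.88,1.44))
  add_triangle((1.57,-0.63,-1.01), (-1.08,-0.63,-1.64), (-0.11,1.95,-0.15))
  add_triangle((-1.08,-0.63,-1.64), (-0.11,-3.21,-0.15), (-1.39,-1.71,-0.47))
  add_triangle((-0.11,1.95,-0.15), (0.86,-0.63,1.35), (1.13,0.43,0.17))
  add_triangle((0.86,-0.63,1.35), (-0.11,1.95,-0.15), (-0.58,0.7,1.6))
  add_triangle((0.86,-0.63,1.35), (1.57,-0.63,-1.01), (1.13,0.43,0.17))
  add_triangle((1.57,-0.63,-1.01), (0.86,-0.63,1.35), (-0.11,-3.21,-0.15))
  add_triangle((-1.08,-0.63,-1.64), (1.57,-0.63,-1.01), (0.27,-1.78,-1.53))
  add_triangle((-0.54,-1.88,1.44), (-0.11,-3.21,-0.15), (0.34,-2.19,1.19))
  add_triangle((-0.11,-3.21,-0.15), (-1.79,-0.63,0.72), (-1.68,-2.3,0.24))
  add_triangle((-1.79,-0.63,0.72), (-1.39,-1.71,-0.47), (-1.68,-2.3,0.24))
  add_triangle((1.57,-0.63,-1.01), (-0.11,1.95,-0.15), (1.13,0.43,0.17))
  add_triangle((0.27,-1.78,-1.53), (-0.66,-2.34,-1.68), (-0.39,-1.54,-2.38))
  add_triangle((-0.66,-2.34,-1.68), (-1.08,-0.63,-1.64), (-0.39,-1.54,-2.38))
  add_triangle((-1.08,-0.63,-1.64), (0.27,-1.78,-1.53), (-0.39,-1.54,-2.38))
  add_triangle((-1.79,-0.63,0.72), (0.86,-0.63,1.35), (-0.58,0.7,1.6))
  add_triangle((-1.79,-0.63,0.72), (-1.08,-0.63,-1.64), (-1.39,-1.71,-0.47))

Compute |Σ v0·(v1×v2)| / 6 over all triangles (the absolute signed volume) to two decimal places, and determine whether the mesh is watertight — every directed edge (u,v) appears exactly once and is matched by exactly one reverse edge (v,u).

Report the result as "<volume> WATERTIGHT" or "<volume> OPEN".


16.41 OPEN

Per-triangle v0·(v1×v2)/6:
  t1: +1.2452
  t2: +0.5817
  t3: +0.5148
  t4: +0.4224
  t5: +0.3032
  t6: +0.6104
  t7: +0.7269
  t8: +0.2749
  t9: +0.3898
  t10: +1.2548
  t11: +1.2258
  t12: +0.9263
  t13: +0.4338
  t14: +0.6718
  t15: +0.5068
  t16: +1.6371
  t17: +0.6439
  t18: +0.6681
  t19: +0.3132
  t20: +0.3659
  t21: +0.4983
  t22: +0.3793
  t23: +0.4690
  t24: -0.1652
  t25: +0.8377
  t26: +0.6788
Σ = +16.4149 → |volume| = 16.41

Directed edges: 78 total; 6 unmatched, e.g. (-1.53,1.19,0.91)→(-0.58,0.7,1.6) → open.


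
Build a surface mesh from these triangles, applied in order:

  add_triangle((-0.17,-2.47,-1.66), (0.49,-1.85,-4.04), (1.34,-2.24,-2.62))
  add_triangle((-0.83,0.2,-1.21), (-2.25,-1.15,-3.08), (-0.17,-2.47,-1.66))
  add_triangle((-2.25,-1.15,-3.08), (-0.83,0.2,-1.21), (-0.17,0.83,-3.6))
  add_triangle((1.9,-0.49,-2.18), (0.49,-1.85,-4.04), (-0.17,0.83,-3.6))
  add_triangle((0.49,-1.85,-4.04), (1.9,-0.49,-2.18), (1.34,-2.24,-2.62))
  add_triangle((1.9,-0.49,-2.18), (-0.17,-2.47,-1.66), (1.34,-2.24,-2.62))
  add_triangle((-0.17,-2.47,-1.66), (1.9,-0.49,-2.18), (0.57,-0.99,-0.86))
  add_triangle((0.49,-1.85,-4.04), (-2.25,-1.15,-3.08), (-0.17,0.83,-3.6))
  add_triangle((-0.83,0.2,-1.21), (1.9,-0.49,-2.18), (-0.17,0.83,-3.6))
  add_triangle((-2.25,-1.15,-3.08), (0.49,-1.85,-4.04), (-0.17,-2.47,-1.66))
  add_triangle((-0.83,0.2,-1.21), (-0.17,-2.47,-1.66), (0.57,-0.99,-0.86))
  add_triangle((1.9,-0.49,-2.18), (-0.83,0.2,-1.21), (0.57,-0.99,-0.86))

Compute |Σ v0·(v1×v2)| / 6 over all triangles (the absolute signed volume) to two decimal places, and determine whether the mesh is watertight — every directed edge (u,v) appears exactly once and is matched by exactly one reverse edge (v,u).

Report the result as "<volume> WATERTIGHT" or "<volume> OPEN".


Per-triangle v0·(v1×v2)/6:
  t1: +1.4370
  t2: -0.4001
  t3: +0.7628
  t4: +2.9372
  t5: +1.4955
  t6: -0.2511
  t7: +0.3312
  t8: +4.2720
  t9: -0.5552
  t10: +3.0856
  t11: -0.4208
  t12: -0.5763
Σ = +12.1179 → |volume| = 12.12

Directed edges: 36 total, each appears once with its reverse present → watertight.

12.12 WATERTIGHT


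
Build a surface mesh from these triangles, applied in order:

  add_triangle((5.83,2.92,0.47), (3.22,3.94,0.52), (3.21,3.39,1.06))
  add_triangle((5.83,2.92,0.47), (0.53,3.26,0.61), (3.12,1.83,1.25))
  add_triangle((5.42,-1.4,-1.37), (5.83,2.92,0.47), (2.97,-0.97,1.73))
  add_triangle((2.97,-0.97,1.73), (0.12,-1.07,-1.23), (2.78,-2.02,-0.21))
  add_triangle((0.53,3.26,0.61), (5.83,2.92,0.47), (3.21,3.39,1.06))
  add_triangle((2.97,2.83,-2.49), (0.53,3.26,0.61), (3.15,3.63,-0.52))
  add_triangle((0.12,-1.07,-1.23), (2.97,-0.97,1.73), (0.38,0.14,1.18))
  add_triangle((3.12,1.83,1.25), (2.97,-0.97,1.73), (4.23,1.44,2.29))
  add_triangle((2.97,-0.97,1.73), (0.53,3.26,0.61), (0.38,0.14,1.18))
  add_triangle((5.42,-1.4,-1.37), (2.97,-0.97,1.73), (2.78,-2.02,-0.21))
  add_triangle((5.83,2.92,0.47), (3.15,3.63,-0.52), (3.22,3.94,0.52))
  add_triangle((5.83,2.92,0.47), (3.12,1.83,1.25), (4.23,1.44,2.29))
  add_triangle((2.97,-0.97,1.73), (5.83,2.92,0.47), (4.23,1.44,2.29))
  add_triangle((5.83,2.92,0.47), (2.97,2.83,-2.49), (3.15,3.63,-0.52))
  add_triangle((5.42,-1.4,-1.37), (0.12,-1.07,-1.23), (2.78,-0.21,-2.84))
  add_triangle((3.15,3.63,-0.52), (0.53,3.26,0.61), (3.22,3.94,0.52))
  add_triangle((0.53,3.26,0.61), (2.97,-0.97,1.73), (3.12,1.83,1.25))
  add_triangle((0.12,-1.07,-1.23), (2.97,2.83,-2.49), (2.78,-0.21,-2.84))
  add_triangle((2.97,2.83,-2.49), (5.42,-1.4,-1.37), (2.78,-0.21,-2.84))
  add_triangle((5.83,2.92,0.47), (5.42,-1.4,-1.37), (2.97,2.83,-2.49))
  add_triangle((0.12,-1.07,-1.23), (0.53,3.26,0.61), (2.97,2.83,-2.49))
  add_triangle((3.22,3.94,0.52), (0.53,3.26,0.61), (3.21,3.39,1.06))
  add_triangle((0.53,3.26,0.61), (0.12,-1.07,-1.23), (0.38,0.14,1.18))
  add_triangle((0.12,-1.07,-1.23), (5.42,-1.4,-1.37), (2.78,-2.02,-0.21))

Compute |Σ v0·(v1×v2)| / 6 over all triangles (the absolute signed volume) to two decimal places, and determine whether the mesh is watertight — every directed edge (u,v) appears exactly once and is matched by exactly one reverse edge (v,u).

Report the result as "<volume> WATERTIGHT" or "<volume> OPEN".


60.92 WATERTIGHT

Per-triangle v0·(v1×v2)/6:
  t1: +1.3608
  t2: +2.7579
  t3: +10.2742
  t4: +0.2179
  t5: -1.3489
  t6: +2.5643
  t7: +0.3192
  t8: -0.5471
  t9: +1.5897
  t10: +2.8272
  t11: +2.2694
  t12: +1.1646
  t13: +3.6711
  t14: +4.4334
  t15: +2.5566
  t16: +1.3786
  t17: +1.3891
  t18: +1.2997
  t19: +6.1468
  t20: +13.2695
  t21: +0.9221
  t22: +0.9104
  t23: -0.3842
  t24: +1.8733
Σ = +60.9156 → |volume| = 60.92

Directed edges: 72 total, each appears once with its reverse present → watertight.


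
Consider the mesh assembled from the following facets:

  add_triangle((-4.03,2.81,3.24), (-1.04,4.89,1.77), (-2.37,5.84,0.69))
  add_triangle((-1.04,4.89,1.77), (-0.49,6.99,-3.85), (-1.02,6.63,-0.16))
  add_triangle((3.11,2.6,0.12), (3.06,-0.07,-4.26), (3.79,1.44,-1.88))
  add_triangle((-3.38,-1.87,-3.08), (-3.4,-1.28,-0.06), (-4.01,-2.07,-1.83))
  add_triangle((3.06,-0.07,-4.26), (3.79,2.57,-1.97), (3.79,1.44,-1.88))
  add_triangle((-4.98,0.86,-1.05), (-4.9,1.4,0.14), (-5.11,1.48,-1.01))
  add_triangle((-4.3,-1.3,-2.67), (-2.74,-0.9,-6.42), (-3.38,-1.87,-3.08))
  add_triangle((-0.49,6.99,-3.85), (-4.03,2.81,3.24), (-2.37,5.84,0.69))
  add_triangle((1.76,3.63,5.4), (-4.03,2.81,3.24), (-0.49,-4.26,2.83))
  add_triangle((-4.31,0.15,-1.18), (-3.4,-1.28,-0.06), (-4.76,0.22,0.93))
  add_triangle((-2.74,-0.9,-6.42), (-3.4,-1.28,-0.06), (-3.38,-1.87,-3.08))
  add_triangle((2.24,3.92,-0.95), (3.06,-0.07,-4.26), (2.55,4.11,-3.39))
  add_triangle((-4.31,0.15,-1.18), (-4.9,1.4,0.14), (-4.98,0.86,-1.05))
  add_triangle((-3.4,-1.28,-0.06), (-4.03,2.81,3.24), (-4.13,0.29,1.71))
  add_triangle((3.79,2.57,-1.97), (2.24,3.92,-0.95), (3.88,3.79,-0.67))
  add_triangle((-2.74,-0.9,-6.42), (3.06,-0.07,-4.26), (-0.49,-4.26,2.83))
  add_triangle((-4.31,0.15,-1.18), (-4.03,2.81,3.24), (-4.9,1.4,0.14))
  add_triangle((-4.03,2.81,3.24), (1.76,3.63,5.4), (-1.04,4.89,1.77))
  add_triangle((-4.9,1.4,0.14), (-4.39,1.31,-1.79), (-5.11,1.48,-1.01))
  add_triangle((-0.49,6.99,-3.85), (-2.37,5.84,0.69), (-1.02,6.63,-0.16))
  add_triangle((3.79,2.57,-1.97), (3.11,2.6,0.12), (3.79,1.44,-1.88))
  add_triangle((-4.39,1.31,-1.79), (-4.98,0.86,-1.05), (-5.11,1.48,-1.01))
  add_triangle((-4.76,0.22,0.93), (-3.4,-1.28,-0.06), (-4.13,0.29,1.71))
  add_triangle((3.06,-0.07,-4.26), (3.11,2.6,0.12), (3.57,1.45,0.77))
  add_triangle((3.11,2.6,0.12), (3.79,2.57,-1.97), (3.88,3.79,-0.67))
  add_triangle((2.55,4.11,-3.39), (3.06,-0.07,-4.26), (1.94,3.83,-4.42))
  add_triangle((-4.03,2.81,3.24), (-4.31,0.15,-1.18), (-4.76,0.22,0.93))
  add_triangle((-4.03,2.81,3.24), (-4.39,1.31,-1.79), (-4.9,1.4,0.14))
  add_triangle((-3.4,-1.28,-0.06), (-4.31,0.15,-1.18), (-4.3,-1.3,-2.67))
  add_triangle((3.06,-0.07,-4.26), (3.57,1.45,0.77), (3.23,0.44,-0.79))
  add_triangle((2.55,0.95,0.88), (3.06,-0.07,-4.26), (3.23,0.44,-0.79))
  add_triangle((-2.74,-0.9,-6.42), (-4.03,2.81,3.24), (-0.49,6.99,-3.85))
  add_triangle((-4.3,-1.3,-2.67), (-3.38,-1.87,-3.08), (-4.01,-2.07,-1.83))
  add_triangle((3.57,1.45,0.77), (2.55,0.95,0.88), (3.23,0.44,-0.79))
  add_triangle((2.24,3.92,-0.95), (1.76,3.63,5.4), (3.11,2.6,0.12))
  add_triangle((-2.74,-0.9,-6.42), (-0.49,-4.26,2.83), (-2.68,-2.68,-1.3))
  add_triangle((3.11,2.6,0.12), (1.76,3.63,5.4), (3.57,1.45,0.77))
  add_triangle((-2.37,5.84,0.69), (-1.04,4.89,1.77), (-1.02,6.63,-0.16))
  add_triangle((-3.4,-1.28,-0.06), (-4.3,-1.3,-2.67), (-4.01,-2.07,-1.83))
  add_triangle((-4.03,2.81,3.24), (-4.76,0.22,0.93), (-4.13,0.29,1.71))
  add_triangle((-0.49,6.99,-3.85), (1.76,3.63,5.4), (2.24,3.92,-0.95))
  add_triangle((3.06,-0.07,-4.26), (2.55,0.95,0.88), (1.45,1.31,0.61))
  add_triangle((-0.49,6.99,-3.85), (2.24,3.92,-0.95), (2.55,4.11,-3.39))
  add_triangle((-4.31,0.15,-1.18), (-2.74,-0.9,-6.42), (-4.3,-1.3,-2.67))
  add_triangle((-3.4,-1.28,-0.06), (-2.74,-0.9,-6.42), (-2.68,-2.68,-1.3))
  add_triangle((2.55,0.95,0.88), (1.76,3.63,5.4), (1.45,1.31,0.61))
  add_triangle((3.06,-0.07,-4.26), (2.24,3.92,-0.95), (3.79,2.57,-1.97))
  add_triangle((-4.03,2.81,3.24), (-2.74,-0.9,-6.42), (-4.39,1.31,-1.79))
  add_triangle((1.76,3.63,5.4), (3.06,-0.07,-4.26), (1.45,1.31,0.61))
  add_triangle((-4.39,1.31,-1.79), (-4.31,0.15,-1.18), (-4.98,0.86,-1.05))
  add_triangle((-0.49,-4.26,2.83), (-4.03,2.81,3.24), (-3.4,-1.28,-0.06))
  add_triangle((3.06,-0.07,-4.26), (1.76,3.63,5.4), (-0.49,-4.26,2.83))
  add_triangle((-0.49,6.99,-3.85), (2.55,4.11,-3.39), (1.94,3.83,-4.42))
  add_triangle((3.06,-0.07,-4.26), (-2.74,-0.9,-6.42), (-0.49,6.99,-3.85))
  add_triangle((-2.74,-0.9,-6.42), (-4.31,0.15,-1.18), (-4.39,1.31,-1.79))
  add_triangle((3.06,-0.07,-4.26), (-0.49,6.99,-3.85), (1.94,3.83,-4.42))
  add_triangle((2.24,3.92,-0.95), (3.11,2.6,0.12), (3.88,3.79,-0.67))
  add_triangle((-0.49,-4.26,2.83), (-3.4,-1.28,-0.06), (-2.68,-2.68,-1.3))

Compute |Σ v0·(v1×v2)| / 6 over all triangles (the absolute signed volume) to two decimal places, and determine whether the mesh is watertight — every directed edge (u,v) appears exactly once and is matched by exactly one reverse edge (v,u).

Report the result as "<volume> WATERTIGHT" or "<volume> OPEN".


322.00 OPEN

Per-triangle v0·(v1×v2)/6:
  t1: +6.0266
  t2: +0.0510
  t3: -1.1621
  t4: -0.3634
  t5: +2.0273
  t6: +0.5508
  t7: +2.8178
  t8: +6.5091
  t9: +29.0111
  t10: +2.2772
  t11: -2.3826
  t12: +4.2857
  t13: +0.4540
  t14: -0.9103
  t15: +1.8857
  t16: +23.3485
  t17: +0.9947
  t18: +16.0175
  t19: +0.0213
  t20: +5.4485
  t21: +1.2674
  t22: +0.4596
  t23: +0.9727
  t24: +4.3437
  t25: +0.8535
  t26: +3.9709
  t27: +4.1132
  t28: +2.7366
  t29: +2.4063
  t30: +1.3911
  t31: -0.7451
  t32: +46.5166
  t33: +1.0043
  t34: +0.2470
  t35: +6.8181
  t36: +6.0515
  t37: +4.9486
  t38: +2.8058
  t39: +1.1416
  t40: +1.6869
  t41: +18.8406
  t42: -1.6829
  t43: +7.2974
  t44: +4.8369
  t45: +6.1269
  t46: -1.4294
  t47: +3.7583
  t48: +0.0997
  t49: +0.4572
  t50: +0.5506
  t51: +14.6075
  t52: +21.1206
  t53: +4.7416
  t54: +38.6516
  t55: +5.1336
  t56: +2.8362
  t57: +0.5764
  t58: +5.5811
Σ = +322.0026 → |volume| = 322.00

Directed edges: 174 total; 6 unmatched, e.g. (-1.04,4.89,1.77)→(-0.49,6.99,-3.85) → open.


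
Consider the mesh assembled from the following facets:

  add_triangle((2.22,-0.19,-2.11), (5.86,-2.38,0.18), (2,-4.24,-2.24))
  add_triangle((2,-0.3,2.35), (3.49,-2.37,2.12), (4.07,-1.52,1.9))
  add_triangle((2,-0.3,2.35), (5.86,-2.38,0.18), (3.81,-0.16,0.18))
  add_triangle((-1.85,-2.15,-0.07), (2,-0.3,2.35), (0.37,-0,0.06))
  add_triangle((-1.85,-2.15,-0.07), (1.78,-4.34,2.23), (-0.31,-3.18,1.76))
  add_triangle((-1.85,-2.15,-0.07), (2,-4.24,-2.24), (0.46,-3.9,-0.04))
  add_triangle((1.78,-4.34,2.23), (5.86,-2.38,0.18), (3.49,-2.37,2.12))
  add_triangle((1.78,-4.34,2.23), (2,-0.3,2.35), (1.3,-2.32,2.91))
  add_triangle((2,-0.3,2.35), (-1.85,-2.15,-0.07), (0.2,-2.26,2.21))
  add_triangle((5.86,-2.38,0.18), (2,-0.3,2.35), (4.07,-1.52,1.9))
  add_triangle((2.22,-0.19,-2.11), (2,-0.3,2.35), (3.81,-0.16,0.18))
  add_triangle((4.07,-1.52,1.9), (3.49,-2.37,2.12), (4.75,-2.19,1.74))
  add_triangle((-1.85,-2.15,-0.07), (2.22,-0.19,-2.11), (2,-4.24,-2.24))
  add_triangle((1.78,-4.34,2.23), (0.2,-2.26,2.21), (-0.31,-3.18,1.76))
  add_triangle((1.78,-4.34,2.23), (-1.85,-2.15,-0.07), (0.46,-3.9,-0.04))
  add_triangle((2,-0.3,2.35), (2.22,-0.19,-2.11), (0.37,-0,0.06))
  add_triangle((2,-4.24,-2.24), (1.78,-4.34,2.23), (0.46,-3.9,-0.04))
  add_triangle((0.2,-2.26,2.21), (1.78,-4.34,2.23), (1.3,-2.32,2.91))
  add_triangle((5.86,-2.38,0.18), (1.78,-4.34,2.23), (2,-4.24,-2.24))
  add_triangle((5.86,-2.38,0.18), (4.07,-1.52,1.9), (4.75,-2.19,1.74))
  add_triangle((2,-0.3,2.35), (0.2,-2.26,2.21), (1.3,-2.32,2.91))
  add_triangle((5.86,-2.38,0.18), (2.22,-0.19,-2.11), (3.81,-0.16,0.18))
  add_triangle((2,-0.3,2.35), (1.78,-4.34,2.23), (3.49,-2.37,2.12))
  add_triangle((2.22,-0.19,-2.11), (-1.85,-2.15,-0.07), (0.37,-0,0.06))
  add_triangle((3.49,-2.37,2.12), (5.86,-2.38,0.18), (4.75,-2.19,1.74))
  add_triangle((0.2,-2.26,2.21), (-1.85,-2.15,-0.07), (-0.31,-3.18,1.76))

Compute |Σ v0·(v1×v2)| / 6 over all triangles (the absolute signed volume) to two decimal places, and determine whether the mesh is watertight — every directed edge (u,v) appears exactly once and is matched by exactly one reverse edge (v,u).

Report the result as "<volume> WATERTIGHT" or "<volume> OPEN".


Per-triangle v0·(v1×v2)/6:
  t1: +8.8916
  t2: +1.1735
  t3: +3.0696
  t4: -0.2643
  t5: +1.6207
  t6: +3.0501
  t7: +5.0868
  t8: +1.7789
  t9: -0.0343
  t10: +0.5908
  t11: -0.4424
  t12: +0.4839
  t13: +2.4629
  t14: +1.1583
  t15: +3.0705
  t16: +0.0694
  t17: +4.0280
  t18: +1.1676
  t19: +15.4126
  t20: +0.6592
  t21: +0.3713
  t22: +2.9953
  t23: +2.7744
  t24: -0.3302
  t25: +0.9703
  t26: +0.5533
Σ = +60.3678 → |volume| = 60.37

Directed edges: 78 total, each appears once with its reverse present → watertight.

60.37 WATERTIGHT


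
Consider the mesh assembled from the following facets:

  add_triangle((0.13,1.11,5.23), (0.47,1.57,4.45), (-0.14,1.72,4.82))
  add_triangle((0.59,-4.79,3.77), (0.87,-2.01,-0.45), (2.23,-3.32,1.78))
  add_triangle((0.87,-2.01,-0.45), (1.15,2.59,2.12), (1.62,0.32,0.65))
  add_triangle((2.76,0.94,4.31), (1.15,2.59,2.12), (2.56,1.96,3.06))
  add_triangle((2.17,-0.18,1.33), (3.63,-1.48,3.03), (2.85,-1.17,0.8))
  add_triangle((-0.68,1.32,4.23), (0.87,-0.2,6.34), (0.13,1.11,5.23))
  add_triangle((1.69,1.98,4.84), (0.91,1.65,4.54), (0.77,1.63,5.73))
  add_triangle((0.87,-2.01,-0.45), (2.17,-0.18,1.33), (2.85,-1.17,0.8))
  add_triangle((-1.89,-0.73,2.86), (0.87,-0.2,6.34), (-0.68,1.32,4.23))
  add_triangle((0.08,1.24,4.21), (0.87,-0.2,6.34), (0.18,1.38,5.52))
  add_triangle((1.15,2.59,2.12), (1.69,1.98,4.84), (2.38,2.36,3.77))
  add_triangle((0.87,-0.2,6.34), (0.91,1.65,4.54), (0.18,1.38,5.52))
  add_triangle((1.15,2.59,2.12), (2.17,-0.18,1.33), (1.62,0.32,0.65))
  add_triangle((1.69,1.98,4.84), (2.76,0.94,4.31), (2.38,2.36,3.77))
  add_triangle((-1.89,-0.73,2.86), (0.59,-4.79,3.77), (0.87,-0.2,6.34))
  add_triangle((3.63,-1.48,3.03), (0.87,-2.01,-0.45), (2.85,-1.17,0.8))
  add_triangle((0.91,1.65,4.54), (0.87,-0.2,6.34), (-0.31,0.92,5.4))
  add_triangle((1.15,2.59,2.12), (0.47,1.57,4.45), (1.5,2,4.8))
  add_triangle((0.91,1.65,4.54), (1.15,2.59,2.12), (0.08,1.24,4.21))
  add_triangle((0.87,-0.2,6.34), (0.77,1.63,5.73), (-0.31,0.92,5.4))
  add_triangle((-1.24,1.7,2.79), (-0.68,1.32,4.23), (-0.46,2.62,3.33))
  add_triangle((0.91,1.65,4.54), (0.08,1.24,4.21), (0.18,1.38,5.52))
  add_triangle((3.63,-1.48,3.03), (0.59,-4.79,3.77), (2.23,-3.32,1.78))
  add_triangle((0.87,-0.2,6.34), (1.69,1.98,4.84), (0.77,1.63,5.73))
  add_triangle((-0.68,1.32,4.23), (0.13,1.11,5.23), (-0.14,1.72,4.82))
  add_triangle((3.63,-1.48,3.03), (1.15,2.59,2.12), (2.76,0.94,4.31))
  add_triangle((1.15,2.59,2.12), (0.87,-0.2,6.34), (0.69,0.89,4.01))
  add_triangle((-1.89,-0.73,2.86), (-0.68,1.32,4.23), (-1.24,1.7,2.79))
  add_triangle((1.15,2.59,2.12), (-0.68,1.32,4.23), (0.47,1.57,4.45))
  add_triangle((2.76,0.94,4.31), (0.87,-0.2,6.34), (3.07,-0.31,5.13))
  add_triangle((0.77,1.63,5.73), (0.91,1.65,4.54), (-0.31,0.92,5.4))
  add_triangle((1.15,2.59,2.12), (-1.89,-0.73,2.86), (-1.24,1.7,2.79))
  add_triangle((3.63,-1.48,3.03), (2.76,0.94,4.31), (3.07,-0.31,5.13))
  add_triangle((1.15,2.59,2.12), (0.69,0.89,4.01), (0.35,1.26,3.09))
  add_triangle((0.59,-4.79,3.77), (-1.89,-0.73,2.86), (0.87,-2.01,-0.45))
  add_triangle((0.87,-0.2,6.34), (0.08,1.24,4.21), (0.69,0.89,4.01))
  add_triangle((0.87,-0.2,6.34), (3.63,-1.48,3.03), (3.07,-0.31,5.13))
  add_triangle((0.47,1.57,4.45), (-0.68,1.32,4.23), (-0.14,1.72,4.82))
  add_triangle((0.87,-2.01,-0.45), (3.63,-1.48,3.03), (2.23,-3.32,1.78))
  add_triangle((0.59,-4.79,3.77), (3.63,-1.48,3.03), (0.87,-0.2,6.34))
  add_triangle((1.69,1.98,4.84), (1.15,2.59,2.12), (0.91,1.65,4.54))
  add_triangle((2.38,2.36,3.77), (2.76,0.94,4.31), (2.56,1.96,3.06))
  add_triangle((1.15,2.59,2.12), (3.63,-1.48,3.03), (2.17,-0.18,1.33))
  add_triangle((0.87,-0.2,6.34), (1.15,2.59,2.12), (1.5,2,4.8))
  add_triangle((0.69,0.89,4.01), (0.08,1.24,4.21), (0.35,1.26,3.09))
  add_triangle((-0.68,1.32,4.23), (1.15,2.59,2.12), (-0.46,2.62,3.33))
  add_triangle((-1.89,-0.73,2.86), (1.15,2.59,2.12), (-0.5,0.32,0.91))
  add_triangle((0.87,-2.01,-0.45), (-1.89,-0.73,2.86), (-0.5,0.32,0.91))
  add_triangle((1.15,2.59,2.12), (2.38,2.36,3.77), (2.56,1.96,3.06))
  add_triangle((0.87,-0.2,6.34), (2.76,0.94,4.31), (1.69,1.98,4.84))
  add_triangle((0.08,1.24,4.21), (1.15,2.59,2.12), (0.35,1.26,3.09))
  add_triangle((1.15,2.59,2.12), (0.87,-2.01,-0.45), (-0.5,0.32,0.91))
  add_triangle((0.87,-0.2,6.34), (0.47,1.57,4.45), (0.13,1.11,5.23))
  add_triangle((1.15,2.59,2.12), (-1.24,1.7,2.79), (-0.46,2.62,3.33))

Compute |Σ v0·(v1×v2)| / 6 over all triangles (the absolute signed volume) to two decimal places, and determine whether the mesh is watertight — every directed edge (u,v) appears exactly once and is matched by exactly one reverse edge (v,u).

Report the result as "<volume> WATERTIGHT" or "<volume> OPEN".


Per-triangle v0·(v1×v2)/6:
  t1: +0.3600
  t2: +2.5402
  t3: -0.4673
  t4: -1.1105
  t5: +0.6755
  t6: +0.7956
  t7: +0.1832
  t8: -0.3316
  t9: +4.3575
  t10: -0.0203
  t11: +1.2078
  t12: +1.5655
  t13: +0.5656
  t14: +1.5342
  t15: +11.3148
  t16: +1.5755
  t17: -2.3222
  t18: +1.1461
  t19: +0.8925
  t20: +1.9922
  t21: +0.9262
  t22: +0.1586
  t23: +5.0044
  t24: +1.9995
  t25: +0.3814
  t26: +2.2632
  t27: -0.5305
  t28: +1.7416
  t29: +1.4210
  t30: +3.0296
  t31: +0.1781
  t32: -2.0320
  t33: +2.0650
  t34: -0.5587
  t35: +2.0762
  t36: -0.7373
  t37: +2.9580
  t38: -0.0992
  t39: +1.6340
  t40: +15.7583
  t41: +0.8699
  t42: +0.6950
  t43: +1.3854
  t44: -0.4090
  t45: -0.2102
  t46: +1.5591
  t47: +0.5203
  t48: -0.2534
  t49: +0.5038
  t50: +3.7206
  t51: -0.1293
  t52: -0.8243
  t53: +0.8726
  t54: +0.0408
Σ = +72.4330 → |volume| = 72.43

Directed edges: 162 total; 6 unmatched, e.g. (1.62,0.32,0.65)→(0.87,-2.01,-0.45) → open.

72.43 OPEN


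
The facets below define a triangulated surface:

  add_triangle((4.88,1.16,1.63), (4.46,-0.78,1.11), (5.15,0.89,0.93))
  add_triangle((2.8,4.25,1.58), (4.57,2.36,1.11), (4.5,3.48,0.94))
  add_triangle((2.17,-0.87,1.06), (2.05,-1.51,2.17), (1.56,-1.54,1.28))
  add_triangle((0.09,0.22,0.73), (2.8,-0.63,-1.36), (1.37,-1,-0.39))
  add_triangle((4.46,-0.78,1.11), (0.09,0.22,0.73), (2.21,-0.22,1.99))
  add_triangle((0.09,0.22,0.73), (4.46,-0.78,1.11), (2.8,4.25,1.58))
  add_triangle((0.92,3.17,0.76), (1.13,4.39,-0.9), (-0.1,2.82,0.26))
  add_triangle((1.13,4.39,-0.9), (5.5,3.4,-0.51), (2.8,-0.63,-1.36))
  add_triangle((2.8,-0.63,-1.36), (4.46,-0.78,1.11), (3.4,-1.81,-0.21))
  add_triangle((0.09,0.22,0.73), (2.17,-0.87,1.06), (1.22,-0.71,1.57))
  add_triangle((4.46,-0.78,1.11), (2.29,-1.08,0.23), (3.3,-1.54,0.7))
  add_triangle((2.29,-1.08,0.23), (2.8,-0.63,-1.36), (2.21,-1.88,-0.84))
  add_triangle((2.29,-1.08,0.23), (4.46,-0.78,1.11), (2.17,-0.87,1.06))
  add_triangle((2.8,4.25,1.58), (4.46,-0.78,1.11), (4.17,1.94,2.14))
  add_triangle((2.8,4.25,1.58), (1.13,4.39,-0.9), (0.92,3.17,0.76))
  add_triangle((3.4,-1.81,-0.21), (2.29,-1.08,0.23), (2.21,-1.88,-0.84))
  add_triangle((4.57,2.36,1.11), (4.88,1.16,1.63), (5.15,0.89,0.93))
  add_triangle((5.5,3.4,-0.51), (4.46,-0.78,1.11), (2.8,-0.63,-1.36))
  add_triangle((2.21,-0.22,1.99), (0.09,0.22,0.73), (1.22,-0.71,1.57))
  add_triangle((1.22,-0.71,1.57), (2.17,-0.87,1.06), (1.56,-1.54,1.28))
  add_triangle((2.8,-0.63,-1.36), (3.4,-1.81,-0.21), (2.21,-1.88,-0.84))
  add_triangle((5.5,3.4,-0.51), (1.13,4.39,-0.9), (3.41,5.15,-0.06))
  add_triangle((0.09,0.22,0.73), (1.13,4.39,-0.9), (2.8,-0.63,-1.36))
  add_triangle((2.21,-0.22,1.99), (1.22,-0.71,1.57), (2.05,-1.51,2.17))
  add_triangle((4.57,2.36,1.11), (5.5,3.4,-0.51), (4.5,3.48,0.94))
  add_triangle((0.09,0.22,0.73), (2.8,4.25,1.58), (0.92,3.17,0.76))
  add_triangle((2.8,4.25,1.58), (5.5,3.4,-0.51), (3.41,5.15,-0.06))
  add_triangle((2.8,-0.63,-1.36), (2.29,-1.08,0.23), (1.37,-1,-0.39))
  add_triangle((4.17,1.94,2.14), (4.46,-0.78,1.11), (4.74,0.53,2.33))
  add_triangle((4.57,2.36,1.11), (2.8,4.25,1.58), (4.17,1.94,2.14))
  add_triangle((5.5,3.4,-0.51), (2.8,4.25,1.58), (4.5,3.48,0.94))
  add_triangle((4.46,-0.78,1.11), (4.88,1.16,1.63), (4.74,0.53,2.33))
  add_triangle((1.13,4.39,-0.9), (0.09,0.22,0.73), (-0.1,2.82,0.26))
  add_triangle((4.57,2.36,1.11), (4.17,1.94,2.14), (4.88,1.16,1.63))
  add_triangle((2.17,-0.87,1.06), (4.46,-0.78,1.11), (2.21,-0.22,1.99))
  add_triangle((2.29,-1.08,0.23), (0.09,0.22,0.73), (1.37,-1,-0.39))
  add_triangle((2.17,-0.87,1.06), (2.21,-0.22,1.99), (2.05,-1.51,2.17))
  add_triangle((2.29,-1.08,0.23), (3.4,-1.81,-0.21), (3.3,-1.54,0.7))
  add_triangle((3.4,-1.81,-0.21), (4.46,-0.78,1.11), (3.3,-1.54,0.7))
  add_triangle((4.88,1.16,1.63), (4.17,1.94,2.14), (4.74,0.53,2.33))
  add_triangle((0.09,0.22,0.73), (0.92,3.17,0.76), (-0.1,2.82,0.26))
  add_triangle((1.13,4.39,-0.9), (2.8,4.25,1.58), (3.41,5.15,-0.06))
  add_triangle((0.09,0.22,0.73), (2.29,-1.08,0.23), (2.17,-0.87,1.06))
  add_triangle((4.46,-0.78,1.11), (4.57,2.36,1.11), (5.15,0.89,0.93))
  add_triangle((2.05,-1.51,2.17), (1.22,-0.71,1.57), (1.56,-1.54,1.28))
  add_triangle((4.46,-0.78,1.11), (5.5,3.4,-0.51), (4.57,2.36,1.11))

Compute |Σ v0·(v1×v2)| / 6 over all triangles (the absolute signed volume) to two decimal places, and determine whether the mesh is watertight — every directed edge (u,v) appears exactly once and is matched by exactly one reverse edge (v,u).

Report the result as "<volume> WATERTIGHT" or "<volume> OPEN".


Per-triangle v0·(v1×v2)/6:
  t1: +1.0794
  t2: +1.1192
  t3: +0.2576
  t4: -0.2806
  t5: +0.1648
  t6: +2.3382
  t7: +0.9157
  t8: +5.4444
  t9: +1.7481
  t10: -0.1450
  t11: -0.1820
  t12: -0.8046
  t13: +0.3866
  t14: -2.1309
  t15: +1.5733
  t16: +0.0926
  t17: +0.9318
  t18: +6.8650
  t19: +0.1804
  t20: -0.2808
  t21: +0.8163
  t22: +3.0844
  t23: -1.7163
  t24: +0.1565
  t25: +1.5603
  t26: +0.5528
  t27: +4.5382
  t28: +0.3607
  t29: -1.1690
  t30: +2.5536
  t31: +1.9568
  t32: +1.3019
  t33: -0.4888
  t34: +1.0954
  t35: +0.5894
  t36: +0.0445
  t37: +0.5081
  t38: -0.0256
  t39: +0.6464
  t40: +0.9389
  t41: +0.3229
  t42: +2.4954
  t43: -0.0421
  t44: -0.7895
  t45: +0.0133
  t46: +4.3234
Σ = +42.9009 → |volume| = 42.90

Directed edges: 138 total, each appears once with its reverse present → watertight.

42.90 WATERTIGHT


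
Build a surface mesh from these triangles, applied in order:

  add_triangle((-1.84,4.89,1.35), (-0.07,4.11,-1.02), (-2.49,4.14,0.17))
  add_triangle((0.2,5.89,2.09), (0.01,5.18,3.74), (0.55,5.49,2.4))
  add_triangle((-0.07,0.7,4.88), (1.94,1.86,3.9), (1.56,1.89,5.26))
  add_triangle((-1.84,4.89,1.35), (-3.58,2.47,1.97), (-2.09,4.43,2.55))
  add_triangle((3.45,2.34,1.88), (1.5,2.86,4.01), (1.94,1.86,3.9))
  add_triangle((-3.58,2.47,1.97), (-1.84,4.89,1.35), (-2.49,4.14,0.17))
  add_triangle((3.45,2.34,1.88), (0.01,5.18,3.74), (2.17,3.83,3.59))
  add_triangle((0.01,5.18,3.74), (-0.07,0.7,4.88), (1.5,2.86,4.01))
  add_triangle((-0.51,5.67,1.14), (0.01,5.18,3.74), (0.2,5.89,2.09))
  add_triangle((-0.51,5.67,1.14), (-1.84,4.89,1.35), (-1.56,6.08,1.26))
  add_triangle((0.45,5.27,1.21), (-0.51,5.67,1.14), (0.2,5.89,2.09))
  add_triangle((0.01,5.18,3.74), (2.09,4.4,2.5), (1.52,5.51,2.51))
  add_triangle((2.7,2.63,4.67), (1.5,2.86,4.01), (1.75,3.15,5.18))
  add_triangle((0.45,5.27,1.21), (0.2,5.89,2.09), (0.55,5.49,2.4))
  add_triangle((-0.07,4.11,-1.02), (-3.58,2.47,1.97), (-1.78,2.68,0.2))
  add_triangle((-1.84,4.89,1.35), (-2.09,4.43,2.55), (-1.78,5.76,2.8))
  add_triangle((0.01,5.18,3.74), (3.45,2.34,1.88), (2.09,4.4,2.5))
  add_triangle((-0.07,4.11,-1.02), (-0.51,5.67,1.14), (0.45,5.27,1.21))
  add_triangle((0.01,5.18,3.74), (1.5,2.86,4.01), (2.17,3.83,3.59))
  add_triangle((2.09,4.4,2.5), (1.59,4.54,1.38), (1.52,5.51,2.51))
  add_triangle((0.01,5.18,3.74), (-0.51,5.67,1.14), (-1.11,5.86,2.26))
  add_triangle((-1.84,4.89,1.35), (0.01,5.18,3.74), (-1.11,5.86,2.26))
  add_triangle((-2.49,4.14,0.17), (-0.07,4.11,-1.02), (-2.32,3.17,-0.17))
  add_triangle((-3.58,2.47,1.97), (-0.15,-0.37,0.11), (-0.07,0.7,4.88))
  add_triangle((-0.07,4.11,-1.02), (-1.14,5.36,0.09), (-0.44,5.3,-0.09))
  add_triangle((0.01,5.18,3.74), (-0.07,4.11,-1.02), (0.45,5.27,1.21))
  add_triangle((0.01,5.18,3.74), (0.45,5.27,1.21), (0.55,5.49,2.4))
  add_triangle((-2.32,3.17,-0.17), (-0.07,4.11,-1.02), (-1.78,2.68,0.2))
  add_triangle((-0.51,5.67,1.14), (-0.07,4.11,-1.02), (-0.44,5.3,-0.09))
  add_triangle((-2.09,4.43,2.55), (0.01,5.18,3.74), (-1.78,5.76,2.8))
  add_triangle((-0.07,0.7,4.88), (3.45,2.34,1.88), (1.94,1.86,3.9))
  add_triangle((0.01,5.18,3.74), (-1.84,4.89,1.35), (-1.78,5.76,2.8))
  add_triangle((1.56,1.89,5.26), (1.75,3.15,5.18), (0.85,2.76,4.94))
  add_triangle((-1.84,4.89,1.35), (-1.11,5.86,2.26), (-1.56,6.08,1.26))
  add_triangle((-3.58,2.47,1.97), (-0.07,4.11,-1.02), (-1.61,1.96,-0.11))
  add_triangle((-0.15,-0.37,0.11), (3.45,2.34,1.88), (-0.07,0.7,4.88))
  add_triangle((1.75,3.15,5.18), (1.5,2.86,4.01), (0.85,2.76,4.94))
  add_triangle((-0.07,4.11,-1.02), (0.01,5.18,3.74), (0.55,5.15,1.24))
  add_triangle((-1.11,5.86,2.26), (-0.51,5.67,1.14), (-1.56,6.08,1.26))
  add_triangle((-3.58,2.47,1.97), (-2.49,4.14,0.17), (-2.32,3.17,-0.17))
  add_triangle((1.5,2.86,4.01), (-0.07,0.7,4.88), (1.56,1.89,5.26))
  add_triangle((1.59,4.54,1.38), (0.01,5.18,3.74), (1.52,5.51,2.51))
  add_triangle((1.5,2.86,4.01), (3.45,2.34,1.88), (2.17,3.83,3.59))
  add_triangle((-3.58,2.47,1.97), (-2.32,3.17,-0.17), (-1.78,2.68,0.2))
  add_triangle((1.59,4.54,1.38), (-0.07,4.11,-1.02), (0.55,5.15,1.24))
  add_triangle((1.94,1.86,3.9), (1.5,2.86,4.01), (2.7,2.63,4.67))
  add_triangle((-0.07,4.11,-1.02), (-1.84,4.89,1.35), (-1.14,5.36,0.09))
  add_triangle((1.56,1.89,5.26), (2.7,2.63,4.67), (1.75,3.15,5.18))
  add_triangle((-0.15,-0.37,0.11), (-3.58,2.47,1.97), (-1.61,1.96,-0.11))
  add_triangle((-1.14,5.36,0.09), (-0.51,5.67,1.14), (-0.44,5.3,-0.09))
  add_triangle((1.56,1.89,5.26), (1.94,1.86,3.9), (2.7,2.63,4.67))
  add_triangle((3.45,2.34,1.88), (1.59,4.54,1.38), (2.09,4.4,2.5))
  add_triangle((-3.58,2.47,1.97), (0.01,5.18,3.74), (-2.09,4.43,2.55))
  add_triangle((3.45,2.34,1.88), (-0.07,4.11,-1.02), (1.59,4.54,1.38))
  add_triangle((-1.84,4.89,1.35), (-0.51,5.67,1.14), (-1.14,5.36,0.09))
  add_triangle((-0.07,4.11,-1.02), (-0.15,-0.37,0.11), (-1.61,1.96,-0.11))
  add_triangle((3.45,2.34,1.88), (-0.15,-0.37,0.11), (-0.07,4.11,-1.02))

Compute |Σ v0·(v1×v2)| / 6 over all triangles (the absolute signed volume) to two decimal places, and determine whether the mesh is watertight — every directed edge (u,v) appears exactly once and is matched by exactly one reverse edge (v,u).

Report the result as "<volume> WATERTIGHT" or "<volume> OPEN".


Per-triangle v0·(v1×v2)/6:
  t1: +2.8078
  t2: +0.7524
  t3: +0.1133
  t4: +2.4225
  t5: +2.0130
  t6: +3.0804
  t7: +2.0975
  t8: +5.7641
  t9: +1.4537
  t10: -0.3015
  t11: +0.6872
  t12: +1.7565
  t13: +0.4347
  t14: +0.3558
  t15: -0.9721
  t16: +0.8361
  t17: +2.3556
  t18: +1.6548
  t19: +2.5675
  t20: +0.7074
  t21: +1.9730
  t22: +1.0360
  t23: +0.8366
  t24: +1.3785
  t25: +0.5400
  t26: -1.6887
  t27: -0.6146
  t28: -0.6102
  t29: +0.2632
  t30: +1.4590
  t31: +0.3170
  t32: +1.2024
  t33: +0.8795
  t34: +0.7544
  t35: +1.8773
  t36: +0.8410
  t37: +0.2674
  t38: +2.0259
  t39: +1.0150
  t40: +0.9668
  t41: +1.6007
  t42: +0.4688
  t43: +1.7783
  t44: -0.5233
  t45: +1.7809
  t46: -0.3617
  t47: -0.1326
  t48: +1.3073
  t49: +0.2675
  t50: +0.7527
  t51: +0.1250
  t52: +1.8284
  t53: +2.3451
  t54: +3.1820
  t55: +1.5349
  t56: +0.0207
  t57: -0.3069
Σ = +60.9742 → |volume| = 60.97

Directed edges: 171 total; 9 unmatched, e.g. (0.01,5.18,3.74)→(-0.07,0.7,4.88) → open.

60.97 OPEN


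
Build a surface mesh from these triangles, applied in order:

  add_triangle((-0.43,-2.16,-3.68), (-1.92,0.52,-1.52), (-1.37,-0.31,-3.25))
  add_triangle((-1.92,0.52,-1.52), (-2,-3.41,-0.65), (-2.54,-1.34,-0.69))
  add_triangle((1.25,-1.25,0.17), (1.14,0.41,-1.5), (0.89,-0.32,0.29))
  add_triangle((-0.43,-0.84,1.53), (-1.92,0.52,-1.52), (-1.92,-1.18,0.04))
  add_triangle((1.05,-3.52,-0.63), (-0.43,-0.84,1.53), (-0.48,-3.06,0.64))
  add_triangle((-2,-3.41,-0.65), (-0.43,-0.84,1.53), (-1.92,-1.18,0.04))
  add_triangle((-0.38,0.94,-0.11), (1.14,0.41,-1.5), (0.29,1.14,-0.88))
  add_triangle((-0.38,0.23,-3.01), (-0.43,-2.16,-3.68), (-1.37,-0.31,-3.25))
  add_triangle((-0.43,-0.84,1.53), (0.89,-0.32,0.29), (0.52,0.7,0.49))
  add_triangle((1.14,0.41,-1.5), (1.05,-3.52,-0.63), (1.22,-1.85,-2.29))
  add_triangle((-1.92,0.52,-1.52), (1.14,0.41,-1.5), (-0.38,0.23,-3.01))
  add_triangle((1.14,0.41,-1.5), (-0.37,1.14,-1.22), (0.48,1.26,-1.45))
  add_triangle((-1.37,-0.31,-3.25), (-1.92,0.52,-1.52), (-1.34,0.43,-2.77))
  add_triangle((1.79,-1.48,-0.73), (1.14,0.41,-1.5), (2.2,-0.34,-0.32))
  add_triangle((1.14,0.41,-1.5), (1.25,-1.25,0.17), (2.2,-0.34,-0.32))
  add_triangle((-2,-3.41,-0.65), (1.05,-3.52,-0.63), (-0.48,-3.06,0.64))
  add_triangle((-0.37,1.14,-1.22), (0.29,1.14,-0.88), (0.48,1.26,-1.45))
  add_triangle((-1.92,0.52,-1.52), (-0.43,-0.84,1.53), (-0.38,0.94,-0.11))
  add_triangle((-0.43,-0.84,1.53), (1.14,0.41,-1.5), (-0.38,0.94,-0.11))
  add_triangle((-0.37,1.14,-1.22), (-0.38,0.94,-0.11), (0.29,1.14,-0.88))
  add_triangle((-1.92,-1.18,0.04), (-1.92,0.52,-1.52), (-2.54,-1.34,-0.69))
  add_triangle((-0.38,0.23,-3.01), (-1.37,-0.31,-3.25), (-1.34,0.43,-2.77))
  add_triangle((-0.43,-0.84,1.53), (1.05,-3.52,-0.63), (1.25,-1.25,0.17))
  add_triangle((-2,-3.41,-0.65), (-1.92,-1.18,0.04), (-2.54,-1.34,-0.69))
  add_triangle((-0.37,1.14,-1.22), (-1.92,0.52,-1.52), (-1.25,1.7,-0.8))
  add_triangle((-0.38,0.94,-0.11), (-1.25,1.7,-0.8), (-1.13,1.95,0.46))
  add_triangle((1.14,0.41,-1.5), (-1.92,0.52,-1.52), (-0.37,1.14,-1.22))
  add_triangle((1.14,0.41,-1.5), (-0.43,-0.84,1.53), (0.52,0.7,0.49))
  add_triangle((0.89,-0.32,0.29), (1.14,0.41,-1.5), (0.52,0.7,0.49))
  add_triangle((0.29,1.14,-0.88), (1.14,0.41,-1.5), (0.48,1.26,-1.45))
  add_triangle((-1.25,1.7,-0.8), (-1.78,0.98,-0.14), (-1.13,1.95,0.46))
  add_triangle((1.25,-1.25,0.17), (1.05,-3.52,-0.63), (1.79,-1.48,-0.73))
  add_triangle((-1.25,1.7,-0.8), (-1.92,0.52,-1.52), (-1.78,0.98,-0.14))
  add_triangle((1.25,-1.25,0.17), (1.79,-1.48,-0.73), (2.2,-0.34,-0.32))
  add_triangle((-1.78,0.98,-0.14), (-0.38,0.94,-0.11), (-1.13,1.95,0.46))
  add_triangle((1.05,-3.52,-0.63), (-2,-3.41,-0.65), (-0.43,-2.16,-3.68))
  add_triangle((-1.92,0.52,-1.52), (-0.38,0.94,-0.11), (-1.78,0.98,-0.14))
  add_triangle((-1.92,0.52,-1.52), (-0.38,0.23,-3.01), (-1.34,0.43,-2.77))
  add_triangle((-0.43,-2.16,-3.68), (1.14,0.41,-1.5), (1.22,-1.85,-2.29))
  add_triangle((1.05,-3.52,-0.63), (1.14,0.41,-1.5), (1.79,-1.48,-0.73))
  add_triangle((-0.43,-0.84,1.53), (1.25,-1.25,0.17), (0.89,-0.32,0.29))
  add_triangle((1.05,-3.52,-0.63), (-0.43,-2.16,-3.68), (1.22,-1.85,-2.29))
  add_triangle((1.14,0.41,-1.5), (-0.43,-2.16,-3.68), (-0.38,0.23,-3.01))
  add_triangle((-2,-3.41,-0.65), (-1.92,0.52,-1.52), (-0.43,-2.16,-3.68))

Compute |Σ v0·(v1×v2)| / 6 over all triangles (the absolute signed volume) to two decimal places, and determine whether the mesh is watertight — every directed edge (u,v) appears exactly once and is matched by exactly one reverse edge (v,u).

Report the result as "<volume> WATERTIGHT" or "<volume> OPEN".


Per-triangle v0·(v1×v2)/6:
  t1: +0.8496
  t2: +1.0646
  t3: +0.2511
  t4: +0.5400
  t5: +0.8988
  t6: +1.1889
  t7: -0.0181
  t8: +1.1850
  t9: +0.2670
  t10: +0.8339
  t11: +0.5254
  t12: +0.1547
  t13: +0.4190
  t14: +0.6896
  t15: -0.4414
  t16: +2.1347
  t17: +0.0702
  t18: +0.5594
  t19: +0.1178
  t20: +0.1172
  t21: +0.2938
  t22: +0.3825
  t23: +1.0219
  t24: +0.5674
  t25: +0.4670
  t26: +0.0929
  t27: +0.5862
  t28: -0.2469
  t29: +0.2852
  t30: +0.0581
  t31: +0.4412
  t32: +0.5508
  t33: +0.5227
  t34: +0.3372
  t35: -0.1506
  t36: +5.8046
  t37: -0.3096
  t38: +0.0113
  t39: +1.5855
  t40: +0.9003
  t41: +0.2333
  t42: +2.5256
  t43: +1.6332
  t44: +4.9029
Σ = +33.9040 → |volume| = 33.90

Directed edges: 132 total; 6 unmatched, e.g. (-0.43,-0.84,1.53)→(-0.48,-3.06,0.64) → open.

33.90 OPEN


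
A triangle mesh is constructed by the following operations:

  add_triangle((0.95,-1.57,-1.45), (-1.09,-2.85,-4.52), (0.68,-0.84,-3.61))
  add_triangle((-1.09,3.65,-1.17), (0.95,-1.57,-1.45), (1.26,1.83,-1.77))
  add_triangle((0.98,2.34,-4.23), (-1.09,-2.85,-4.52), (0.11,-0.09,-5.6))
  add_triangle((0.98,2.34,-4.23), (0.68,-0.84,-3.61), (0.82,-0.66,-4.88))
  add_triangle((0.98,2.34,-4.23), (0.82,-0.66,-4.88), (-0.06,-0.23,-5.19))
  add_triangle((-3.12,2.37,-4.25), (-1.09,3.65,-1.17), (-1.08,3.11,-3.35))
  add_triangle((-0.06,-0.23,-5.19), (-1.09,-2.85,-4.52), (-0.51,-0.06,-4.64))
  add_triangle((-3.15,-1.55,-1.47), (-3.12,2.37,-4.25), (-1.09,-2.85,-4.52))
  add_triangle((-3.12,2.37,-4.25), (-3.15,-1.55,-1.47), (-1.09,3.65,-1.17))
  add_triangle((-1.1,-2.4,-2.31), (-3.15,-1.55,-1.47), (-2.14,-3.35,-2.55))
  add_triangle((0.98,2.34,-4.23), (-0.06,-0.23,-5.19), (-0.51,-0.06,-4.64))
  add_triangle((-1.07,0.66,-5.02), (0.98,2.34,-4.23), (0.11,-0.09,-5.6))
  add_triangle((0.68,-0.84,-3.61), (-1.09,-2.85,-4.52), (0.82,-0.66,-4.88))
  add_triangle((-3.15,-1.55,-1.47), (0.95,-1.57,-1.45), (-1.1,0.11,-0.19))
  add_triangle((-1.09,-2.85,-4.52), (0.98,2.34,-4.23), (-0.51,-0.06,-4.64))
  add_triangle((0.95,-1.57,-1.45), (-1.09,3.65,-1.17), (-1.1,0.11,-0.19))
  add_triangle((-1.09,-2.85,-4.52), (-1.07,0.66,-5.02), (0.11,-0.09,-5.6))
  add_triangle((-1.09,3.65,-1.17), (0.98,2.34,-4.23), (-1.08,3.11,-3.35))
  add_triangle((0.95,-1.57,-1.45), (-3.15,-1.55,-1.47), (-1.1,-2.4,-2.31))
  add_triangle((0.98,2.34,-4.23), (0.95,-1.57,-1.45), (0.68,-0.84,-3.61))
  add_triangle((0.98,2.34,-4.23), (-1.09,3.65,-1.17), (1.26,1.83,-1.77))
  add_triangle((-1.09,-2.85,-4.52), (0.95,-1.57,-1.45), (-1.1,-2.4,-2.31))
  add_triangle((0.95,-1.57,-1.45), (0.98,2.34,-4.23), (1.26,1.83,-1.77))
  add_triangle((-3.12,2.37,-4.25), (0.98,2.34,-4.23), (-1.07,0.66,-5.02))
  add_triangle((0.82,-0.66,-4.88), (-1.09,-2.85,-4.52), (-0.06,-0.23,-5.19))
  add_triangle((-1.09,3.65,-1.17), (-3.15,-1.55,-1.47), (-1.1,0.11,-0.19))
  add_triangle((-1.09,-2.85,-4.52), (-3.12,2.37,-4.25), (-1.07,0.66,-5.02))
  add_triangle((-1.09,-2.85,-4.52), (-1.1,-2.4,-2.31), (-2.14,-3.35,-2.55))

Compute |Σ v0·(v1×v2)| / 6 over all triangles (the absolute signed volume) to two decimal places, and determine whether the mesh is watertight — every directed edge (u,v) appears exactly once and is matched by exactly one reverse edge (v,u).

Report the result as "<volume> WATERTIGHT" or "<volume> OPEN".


Per-triangle v0·(v1×v2)/6:
  t1: +2.1721
  t2: -1.8002
  t3: -0.3243
  t4: +0.2509
  t5: +2.3110
  t6: +3.1319
  t7: +1.1767
  t8: +11.6180
  t9: +4.7848
  t10: -0.6528
  t11: +1.1273
  t12: +3.2464
  t13: +0.6628
  t14: -0.3015
  t15: -2.0208
  t16: -1.3133
  t17: +3.8442
  t18: +2.7233
  t19: +0.0743
  t20: +1.4897
  t21: +2.6157
  t22: +1.1919
  t23: +1.7897
  t24: +6.1560
  t25: +2.4071
  t26: +0.9368
  t27: +6.5722
  t28: +0.3714
Σ = +54.2413 → |volume| = 54.24

Directed edges: 84 total; 6 unmatched, e.g. (-1.08,3.11,-3.35)→(-3.12,2.37,-4.25) → open.

54.24 OPEN
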